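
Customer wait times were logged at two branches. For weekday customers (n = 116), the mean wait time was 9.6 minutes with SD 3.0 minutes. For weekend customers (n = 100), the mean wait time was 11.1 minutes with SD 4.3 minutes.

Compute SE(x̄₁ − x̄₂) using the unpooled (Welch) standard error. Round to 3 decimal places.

0.512

Per-group SEs: s₁/√n₁ = 3.0/√116 = 0.2785, s₂/√n₂ = 4.3/√100 = 0.4300.
Unpooled SE of the difference: √(0.07756225 + 0.1849) = 0.5123.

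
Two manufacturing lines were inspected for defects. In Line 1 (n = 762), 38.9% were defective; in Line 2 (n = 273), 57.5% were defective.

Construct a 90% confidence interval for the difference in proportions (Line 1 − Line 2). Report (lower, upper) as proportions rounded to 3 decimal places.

(-0.243, -0.129)

The two standard errors are √(0.3890×0.6110/762) = 0.01766 and √(0.5750×0.4250/273) = 0.02992.
Because the samples are independent, SE_diff = √(0.01766² + 0.02992²) = 0.03474.
Using z* = 1.645 for 90%, ME = 1.645 × 0.03474 = 0.05715.
p̂₁ − p̂₂ = -0.1860; interval -0.1860 ± 0.05715 gives (-0.243, -0.129).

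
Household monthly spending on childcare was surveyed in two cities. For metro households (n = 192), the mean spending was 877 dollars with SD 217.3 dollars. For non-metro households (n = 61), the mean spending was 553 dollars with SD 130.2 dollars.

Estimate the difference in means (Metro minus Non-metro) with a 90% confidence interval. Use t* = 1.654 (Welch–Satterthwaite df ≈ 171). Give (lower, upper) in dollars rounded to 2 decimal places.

Per-group SEs: s₁/√n₁ = 217.3/√192 = 15.6823, s₂/√n₂ = 130.2/√61 = 16.6704.
Unpooled SE of the difference: √(245.93453329 + 277.90223616) = 22.8875.
Margin of error = t* · SE = 1.654 × 22.8875 = 37.8559.
x̄₁ − x̄₂ = 877 − 553 = 324.0000.
CI: 324.0000 ± 37.8559 = (286.14, 361.86).

(286.14, 361.86)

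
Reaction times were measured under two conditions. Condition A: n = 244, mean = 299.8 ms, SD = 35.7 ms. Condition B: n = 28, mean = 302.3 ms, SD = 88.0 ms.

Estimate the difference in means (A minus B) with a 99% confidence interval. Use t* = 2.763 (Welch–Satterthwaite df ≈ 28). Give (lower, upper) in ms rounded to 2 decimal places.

(-48.88, 43.88)

Standard errors of each mean: 35.7/√244 = 2.2855 and 88.0/√28 = 16.6304.
SE(x̄₁ − x̄₂) = √(2.2855² + 16.6304²) = 16.7867 for independent samples with unequal variances.
With t* = 2.763, the margin is 2.763 × 16.7867 = 46.3817.
x̄₁ − x̄₂ = 299.8 − 302.3 = -2.5000; the interval is -2.5000 ± 46.3817 = (-48.88, 43.88).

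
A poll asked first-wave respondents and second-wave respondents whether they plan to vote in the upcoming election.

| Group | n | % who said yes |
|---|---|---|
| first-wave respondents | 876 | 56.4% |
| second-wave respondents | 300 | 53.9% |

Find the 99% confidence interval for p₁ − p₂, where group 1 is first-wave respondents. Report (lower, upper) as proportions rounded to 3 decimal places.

The two standard errors are √(0.5640×0.4360/876) = 0.01675 and √(0.5390×0.4610/300) = 0.02878.
Because the samples are independent, SE_diff = √(0.01675² + 0.02878²) = 0.03330.
Using z* = 2.576 for 99%, ME = 2.576 × 0.03330 = 0.08578.
p̂₁ − p̂₂ = 0.0250; interval 0.0250 ± 0.08578 gives (-0.061, 0.111).

(-0.061, 0.111)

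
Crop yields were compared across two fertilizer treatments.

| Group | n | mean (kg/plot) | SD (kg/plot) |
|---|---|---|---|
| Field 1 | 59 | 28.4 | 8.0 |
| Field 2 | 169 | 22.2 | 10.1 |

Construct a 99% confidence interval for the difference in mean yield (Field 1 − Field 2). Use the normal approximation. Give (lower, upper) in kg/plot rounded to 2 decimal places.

SE₁ = s₁/√n₁ = 8.0/√59 = 1.0415; SE₂ = 10.1/√169 = 0.7769.
Independent samples, unequal variances: SE_diff = √(SE₁² + SE₂²) = √(1.08472225 + 0.60357361) = 1.2993.
z* = 2.576, so margin of error = 2.576 × 1.2993 = 3.3470.
Difference in means = 28.4 − 22.2 = 6.2000.
6.2000 ± 3.3470 → (2.85, 9.55).

(2.85, 9.55)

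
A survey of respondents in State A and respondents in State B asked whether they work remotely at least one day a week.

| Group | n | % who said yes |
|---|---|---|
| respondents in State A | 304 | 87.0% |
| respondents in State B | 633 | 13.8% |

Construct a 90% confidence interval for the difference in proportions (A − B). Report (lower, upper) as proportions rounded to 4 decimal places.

Each SE is √(p̂(1−p̂)/n): √(0.8700·0.1300/304) = 0.01929 and √(0.1380·0.8620/633) = 0.01371.
SE(p̂₁ − p̂₂) = √(SE₁² + SE₂²) = √(0.0003721041 + 0.0001879641) = 0.02367, since the two samples are independent.
At 90% confidence z* = 1.645; margin = 1.645 × 0.02367 = 0.03894.
The difference is 0.8700 − 0.1380 = 0.7320, so the interval is 0.7320 ± 0.03894 = (0.6931, 0.7709).

(0.6931, 0.7709)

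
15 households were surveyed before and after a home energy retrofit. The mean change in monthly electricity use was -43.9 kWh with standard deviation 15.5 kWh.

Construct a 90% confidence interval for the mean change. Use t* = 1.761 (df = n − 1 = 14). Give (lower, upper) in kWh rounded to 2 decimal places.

(-50.95, -36.85)

This is a matched-pairs design, so SE = s_d/√n = 15.5/√15 = 4.0021.
Margin = 1.761 × 4.0021 = 7.0477; the interval is -43.9 ± 7.0477 = (-50.95, -36.85).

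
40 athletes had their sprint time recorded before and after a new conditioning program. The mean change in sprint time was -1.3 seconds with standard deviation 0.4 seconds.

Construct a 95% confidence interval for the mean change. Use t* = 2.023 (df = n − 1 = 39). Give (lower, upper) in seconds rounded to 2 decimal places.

Paired design: SE = s_d/√n = 0.4/√40 = 0.0632.
t* = 2.023; margin of error = 2.023 × 0.0632 = 0.1279.
-1.3 ± 0.1279 → (-1.43, -1.17).

(-1.43, -1.17)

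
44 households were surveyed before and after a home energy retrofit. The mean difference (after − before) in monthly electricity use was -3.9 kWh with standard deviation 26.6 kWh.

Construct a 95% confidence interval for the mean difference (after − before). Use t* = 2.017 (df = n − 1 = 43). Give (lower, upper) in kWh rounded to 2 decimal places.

(-11.99, 4.19)

This is a matched-pairs design, so SE = s_d/√n = 26.6/√44 = 4.0101.
Margin = 2.017 × 4.0101 = 8.0884; the interval is -3.9 ± 8.0884 = (-11.99, 4.19).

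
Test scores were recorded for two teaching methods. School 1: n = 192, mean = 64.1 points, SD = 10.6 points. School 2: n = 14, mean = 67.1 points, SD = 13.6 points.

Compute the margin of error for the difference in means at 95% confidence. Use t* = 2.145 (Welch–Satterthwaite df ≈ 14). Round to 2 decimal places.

7.97

Standard errors of each mean: 10.6/√192 = 0.7650 and 13.6/√14 = 3.6348.
SE(x̄₁ − x̄₂) = √(0.7650² + 3.6348²) = 3.7144 for independent samples with unequal variances.
With t* = 2.145, the margin is 2.145 × 3.7144 = 7.9674.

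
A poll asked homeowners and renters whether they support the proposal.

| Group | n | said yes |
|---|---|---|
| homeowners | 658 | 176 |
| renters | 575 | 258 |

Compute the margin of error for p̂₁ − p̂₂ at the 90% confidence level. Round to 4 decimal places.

0.0444

p̂₁ = 176/658 = 0.2675 and p̂₂ = 258/575 = 0.4487.
SE₁ = √(p̂₁(1−p̂₁)/n₁) = √(0.2675·0.7325/658) = 0.01726; SE₂ = √(0.4487·0.5513/575) = 0.02074.
Independent samples: SE of the difference = √(SE₁² + SE₂²) = √(0.0002979076 + 0.0004301476) = 0.02698.
z* for 90% confidence is 1.645, so the margin of error is 1.645 × 0.02698 = 0.04438.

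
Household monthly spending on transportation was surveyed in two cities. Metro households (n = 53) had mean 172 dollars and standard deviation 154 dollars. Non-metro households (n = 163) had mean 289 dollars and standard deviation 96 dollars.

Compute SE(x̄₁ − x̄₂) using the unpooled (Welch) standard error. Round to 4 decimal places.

22.4502

Per-group SEs: s₁/√n₁ = 154/√53 = 21.1535, s₂/√n₂ = 96/√163 = 7.5193.
Unpooled SE of the difference: √(447.47056225 + 56.53987249) = 22.4502.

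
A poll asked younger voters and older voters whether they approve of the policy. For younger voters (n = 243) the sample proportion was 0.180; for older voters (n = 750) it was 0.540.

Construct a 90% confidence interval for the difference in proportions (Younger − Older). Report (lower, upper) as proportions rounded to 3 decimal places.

Each SE is √(p̂(1−p̂)/n): √(0.1800·0.8200/243) = 0.02465 and √(0.5400·0.4600/750) = 0.01820.
SE(p̂₁ − p̂₂) = √(SE₁² + SE₂²) = √(0.0006076225 + 0.00033124) = 0.03064, since the two samples are independent.
At 90% confidence z* = 1.645; margin = 1.645 × 0.03064 = 0.05040.
The difference is 0.1800 − 0.5400 = -0.3600, so the interval is -0.3600 ± 0.05040 = (-0.410, -0.310).

(-0.410, -0.310)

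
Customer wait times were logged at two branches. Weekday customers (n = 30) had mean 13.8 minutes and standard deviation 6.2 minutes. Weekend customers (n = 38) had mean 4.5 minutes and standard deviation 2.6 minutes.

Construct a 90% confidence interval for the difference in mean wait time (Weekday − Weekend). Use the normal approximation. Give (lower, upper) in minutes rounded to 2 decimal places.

Standard errors of each mean: 6.2/√30 = 1.1320 and 2.6/√38 = 0.4218.
SE(x̄₁ − x̄₂) = √(1.1320² + 0.4218²) = 1.2080 for independent samples with unequal variances.
With z* = 1.645, the margin is 1.645 × 1.2080 = 1.9872.
x̄₁ − x̄₂ = 13.8 − 4.5 = 9.3000; the interval is 9.3000 ± 1.9872 = (7.31, 11.29).

(7.31, 11.29)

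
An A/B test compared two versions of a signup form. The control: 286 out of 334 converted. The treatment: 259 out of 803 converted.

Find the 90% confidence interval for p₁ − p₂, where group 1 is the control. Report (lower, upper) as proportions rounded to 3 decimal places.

(0.492, 0.575)

Sample proportions: 286/334 = 0.8563, 259/803 = 0.3225.
Each SE is √(p̂(1−p̂)/n): √(0.8563·0.1437/334) = 0.01919 and √(0.3225·0.6775/803) = 0.01650.
SE(p̂₁ − p̂₂) = √(SE₁² + SE₂²) = √(0.0003682561 + 0.00027225) = 0.02531, since the two samples are independent.
At 90% confidence z* = 1.645; margin = 1.645 × 0.02531 = 0.04163.
The difference is 0.8563 − 0.3225 = 0.5338, so the interval is 0.5338 ± 0.04163 = (0.492, 0.575).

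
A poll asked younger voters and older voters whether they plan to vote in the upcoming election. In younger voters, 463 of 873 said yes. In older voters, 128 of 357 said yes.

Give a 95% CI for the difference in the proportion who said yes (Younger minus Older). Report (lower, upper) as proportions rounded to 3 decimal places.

p̂₁ = 463/873 = 0.5304 and p̂₂ = 128/357 = 0.3585.
SE₁ = √(p̂₁(1−p̂₁)/n₁) = √(0.5304·0.4696/873) = 0.01689; SE₂ = √(0.3585·0.6415/357) = 0.02538.
Independent samples: SE of the difference = √(SE₁² + SE₂²) = √(0.0002852721 + 0.0006441444) = 0.03049.
z* for 95% confidence is 1.960, so the margin of error is 1.960 × 0.03049 = 0.05976.
Point estimate p̂₁ − p̂₂ = 0.5304 − 0.3585 = 0.1719.
0.1719 ± 0.05976 → (0.112, 0.232).

(0.112, 0.232)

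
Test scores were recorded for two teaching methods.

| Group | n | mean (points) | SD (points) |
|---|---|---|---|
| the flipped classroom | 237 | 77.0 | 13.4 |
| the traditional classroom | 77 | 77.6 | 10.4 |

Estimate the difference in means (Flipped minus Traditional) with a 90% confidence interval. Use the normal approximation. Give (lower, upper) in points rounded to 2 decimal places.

(-3.02, 1.82)

SE₁ = s₁/√n₁ = 13.4/√237 = 0.8704; SE₂ = 10.4/√77 = 1.1852.
Independent samples, unequal variances: SE_diff = √(SE₁² + SE₂²) = √(0.75759616 + 1.40469904) = 1.4705.
z* = 1.645, so margin of error = 1.645 × 1.4705 = 2.4190.
Difference in means = 77.0 − 77.6 = -0.6000.
-0.6000 ± 2.4190 → (-3.02, 1.82).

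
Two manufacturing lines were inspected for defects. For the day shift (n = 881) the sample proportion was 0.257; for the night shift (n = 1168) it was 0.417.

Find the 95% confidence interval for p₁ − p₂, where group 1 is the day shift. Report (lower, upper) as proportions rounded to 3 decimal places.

The two standard errors are √(0.2570×0.7430/881) = 0.01472 and √(0.4170×0.5830/1168) = 0.01443.
Because the samples are independent, SE_diff = √(0.01472² + 0.01443²) = 0.02061.
Using z* = 1.960 for 95%, ME = 1.960 × 0.02061 = 0.04040.
p̂₁ − p̂₂ = -0.1600; interval -0.1600 ± 0.04040 gives (-0.200, -0.120).

(-0.200, -0.120)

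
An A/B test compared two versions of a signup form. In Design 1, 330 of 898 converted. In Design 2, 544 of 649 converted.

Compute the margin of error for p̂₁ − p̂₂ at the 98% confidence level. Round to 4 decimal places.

0.0503

First, p̂₁ = 330/898 = 0.3675; p̂₂ = 544/649 = 0.8382.
The two standard errors are √(0.3675×0.6325/898) = 0.01609 and √(0.8382×0.1618/649) = 0.01446.
Because the samples are independent, SE_diff = √(0.01609² + 0.01446²) = 0.02163.
Using z* = 2.326 for 98%, ME = 2.326 × 0.02163 = 0.05031.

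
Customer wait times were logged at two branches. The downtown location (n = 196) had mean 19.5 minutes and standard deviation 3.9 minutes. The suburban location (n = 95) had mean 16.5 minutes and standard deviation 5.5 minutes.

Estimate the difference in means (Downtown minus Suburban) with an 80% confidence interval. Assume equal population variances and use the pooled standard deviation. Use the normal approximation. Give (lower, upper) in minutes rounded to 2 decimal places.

(2.28, 3.72)

Pooled variance s_p² = [195·3.9² + 94·5.5²] / (196+95−2) = 20.1019, so s_p = 4.4835.
SE_diff = s_p·√(1/n₁ + 1/n₂) = 4.4835·√(1/196 + 1/95) = 0.5605.
z* = 1.282; margin = 1.282 × 0.5605 = 0.7186.
Difference = 19.5 − 16.5 = 3.0000.
3.0000 ± 0.7186 → (2.28, 3.72).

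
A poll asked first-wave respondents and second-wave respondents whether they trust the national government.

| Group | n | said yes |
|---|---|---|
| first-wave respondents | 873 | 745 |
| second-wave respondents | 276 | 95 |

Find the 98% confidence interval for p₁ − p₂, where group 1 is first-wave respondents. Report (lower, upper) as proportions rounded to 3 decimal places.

(0.437, 0.581)

Sample proportions: 745/873 = 0.8534, 95/276 = 0.3442.
Each SE is √(p̂(1−p̂)/n): √(0.8534·0.1466/873) = 0.01197 and √(0.3442·0.6558/276) = 0.02860.
SE(p̂₁ − p̂₂) = √(SE₁² + SE₂²) = √(0.0001432809 + 0.00081796) = 0.03100, since the two samples are independent.
At 98% confidence z* = 2.326; margin = 2.326 × 0.03100 = 0.07211.
The difference is 0.8534 − 0.3442 = 0.5092, so the interval is 0.5092 ± 0.07211 = (0.437, 0.581).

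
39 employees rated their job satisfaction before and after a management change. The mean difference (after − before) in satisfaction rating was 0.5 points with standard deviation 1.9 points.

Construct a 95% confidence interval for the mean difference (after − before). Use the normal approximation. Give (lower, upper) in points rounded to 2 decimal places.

Paired design: SE = s_d/√n = 1.9/√39 = 0.3042.
z* = 1.960; margin of error = 1.960 × 0.3042 = 0.5962.
0.5 ± 0.5962 → (-0.10, 1.10).

(-0.10, 1.10)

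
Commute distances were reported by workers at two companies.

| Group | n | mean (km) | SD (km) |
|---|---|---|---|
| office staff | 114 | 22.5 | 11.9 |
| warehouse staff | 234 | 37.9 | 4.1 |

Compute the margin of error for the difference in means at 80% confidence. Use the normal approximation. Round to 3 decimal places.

1.470

Standard errors of each mean: 11.9/√114 = 1.1145 and 4.1/√234 = 0.2680.
SE(x̄₁ − x̄₂) = √(1.1145² + 0.2680²) = 1.1463 for independent samples with unequal variances.
With z* = 1.282, the margin is 1.282 × 1.1463 = 1.4696.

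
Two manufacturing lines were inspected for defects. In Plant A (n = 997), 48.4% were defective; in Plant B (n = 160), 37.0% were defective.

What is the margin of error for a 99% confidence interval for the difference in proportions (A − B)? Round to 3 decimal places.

The two standard errors are √(0.4840×0.5160/997) = 0.01583 and √(0.3700×0.6300/160) = 0.03817.
Because the samples are independent, SE_diff = √(0.01583² + 0.03817²) = 0.04132.
Using z* = 2.576 for 99%, ME = 2.576 × 0.04132 = 0.10644.

0.106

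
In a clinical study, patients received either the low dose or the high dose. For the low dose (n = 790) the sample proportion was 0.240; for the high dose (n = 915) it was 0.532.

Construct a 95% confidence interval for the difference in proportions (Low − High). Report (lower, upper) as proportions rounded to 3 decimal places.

(-0.336, -0.248)

Each SE is √(p̂(1−p̂)/n): √(0.2400·0.7600/790) = 0.01519 and √(0.5320·0.4680/915) = 0.01650.
SE(p̂₁ − p̂₂) = √(SE₁² + SE₂²) = √(0.0002307361 + 0.00027225) = 0.02243, since the two samples are independent.
At 95% confidence z* = 1.960; margin = 1.960 × 0.02243 = 0.04396.
The difference is 0.2400 − 0.5320 = -0.2920, so the interval is -0.2920 ± 0.04396 = (-0.336, -0.248).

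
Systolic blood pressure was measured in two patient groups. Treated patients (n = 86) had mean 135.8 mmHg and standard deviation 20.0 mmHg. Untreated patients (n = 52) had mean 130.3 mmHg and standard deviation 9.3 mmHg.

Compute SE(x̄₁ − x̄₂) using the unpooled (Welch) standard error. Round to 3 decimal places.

Per-group SEs: s₁/√n₁ = 20.0/√86 = 2.1567, s₂/√n₂ = 9.3/√52 = 1.2897.
Unpooled SE of the difference: √(4.65135489 + 1.66332609) = 2.5129.

2.513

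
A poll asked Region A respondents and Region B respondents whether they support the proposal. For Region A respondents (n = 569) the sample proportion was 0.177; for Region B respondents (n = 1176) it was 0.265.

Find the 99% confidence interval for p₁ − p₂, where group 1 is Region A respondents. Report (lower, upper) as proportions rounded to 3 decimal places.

The two standard errors are √(0.1770×0.8230/569) = 0.01600 and √(0.2650×0.7350/1176) = 0.01287.
Because the samples are independent, SE_diff = √(0.01600² + 0.01287²) = 0.02053.
Using z* = 2.576 for 99%, ME = 2.576 × 0.02053 = 0.05289.
p̂₁ − p̂₂ = -0.0880; interval -0.0880 ± 0.05289 gives (-0.141, -0.035).

(-0.141, -0.035)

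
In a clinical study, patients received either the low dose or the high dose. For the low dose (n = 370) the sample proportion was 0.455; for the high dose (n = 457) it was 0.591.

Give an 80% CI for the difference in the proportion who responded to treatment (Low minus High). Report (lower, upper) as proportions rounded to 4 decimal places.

(-0.1804, -0.0916)

Each SE is √(p̂(1−p̂)/n): √(0.4550·0.5450/370) = 0.02589 and √(0.5910·0.4090/457) = 0.02300.
SE(p̂₁ − p̂₂) = √(SE₁² + SE₂²) = √(0.0006702921 + 0.000529) = 0.03463, since the two samples are independent.
At 80% confidence z* = 1.282; margin = 1.282 × 0.03463 = 0.04440.
The difference is 0.4550 − 0.5910 = -0.1360, so the interval is -0.1360 ± 0.04440 = (-0.1804, -0.0916).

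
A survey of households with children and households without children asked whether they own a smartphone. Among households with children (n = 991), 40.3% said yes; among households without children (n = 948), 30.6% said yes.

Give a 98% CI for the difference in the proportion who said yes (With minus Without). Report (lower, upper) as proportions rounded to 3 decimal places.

Each SE is √(p̂(1−p̂)/n): √(0.4030·0.5970/991) = 0.01558 and √(0.3060·0.6940/948) = 0.01497.
SE(p̂₁ − p̂₂) = √(SE₁² + SE₂²) = √(0.0002427364 + 0.0002241009) = 0.02161, since the two samples are independent.
At 98% confidence z* = 2.326; margin = 2.326 × 0.02161 = 0.05026.
The difference is 0.4030 − 0.3060 = 0.0970, so the interval is 0.0970 ± 0.05026 = (0.047, 0.147).

(0.047, 0.147)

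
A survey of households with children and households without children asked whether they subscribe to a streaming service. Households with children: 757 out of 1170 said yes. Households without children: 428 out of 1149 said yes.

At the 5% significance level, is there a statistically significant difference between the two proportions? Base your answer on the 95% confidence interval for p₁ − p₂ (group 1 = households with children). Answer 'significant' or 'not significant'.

significant

p̂₁ = 757/1170 = 0.6470 and p̂₂ = 428/1149 = 0.3725.
SE₁ = √(p̂₁(1−p̂₁)/n₁) = √(0.6470·0.3530/1170) = 0.01397; SE₂ = √(0.3725·0.6275/1149) = 0.01426.
Independent samples: SE of the difference = √(SE₁² + SE₂²) = √(0.0001951609 + 0.0002033476) = 0.01996.
z* for 95% confidence is 1.960, so the margin of error is 1.960 × 0.01996 = 0.03912.
Point estimate p̂₁ − p̂₂ = 0.6470 − 0.3725 = 0.2745.
0.2745 ± 0.03912 → (0.23538, 0.31362).
The interval (0.23538, 0.31362) does not contain 0, so the difference is significant.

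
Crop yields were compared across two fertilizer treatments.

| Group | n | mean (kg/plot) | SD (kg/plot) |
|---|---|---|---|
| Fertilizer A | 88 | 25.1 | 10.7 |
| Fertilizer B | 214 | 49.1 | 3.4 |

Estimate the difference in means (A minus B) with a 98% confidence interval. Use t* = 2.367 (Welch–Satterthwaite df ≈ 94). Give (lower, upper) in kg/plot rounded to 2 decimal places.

SE₁ = s₁/√n₁ = 10.7/√88 = 1.1406; SE₂ = 3.4/√214 = 0.2324.
Independent samples, unequal variances: SE_diff = √(SE₁² + SE₂²) = √(1.30096836 + 0.05400976) = 1.1640.
t* = 2.367, so margin of error = 2.367 × 1.1640 = 2.7552.
Difference in means = 25.1 − 49.1 = -24.0000.
-24.0000 ± 2.7552 → (-26.76, -21.24).

(-26.76, -21.24)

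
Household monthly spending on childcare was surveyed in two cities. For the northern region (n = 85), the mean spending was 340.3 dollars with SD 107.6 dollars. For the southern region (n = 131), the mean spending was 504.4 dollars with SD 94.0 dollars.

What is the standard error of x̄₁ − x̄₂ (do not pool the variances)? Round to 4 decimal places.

14.2709

SE₁ = s₁/√n₁ = 107.6/√85 = 11.6709; SE₂ = 94.0/√131 = 8.2128.
Independent samples, unequal variances: SE_diff = √(SE₁² + SE₂²) = √(136.20990681 + 67.45008384) = 14.2709.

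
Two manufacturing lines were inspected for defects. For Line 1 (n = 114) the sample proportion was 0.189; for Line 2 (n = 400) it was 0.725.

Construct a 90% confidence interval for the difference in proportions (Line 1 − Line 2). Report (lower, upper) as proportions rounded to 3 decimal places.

The two standard errors are √(0.1890×0.8110/114) = 0.03667 and √(0.7250×0.2750/400) = 0.02233.
Because the samples are independent, SE_diff = √(0.03667² + 0.02233²) = 0.04293.
Using z* = 1.645 for 90%, ME = 1.645 × 0.04293 = 0.07062.
p̂₁ − p̂₂ = -0.5360; interval -0.5360 ± 0.07062 gives (-0.607, -0.465).

(-0.607, -0.465)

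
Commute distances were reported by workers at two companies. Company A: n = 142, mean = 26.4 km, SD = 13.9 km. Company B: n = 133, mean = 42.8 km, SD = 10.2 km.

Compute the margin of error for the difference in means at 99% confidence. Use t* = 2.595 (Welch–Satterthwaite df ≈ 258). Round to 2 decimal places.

Standard errors of each mean: 13.9/√142 = 1.1665 and 10.2/√133 = 0.8845.
SE(x̄₁ − x̄₂) = √(1.1665² + 0.8845²) = 1.4639 for independent samples with unequal variances.
With t* = 2.595, the margin is 2.595 × 1.4639 = 3.7988.

3.80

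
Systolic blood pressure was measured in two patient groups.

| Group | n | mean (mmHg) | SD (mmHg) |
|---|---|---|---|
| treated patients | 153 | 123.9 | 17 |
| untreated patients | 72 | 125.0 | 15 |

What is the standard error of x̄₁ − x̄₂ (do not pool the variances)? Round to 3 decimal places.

2.239

Per-group SEs: s₁/√n₁ = 17/√153 = 1.3744, s₂/√n₂ = 15/√72 = 1.7678.
Unpooled SE of the difference: √(1.88897536 + 3.12511684) = 2.2392.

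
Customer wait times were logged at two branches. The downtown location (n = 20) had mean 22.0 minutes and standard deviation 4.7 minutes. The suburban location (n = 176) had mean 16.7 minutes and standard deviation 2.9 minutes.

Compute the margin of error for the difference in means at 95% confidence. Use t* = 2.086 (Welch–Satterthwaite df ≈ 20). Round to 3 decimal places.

2.239

Standard errors of each mean: 4.7/√20 = 1.0510 and 2.9/√176 = 0.2186.
SE(x̄₁ − x̄₂) = √(1.0510² + 0.2186²) = 1.0735 for independent samples with unequal variances.
With t* = 2.086, the margin is 2.086 × 1.0735 = 2.2393.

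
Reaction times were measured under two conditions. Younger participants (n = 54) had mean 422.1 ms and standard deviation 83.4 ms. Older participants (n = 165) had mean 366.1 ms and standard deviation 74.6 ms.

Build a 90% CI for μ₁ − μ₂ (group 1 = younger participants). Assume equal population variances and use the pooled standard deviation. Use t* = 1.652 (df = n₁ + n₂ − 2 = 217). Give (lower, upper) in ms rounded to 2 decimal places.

s_p = √[((n₁−1)s₁² + (n₂−1)s₂²)/(n₁+n₂−2)] = √[(53·83.4² + 164·74.6²)/217] = 76.8424.
SE = 76.8424·√(1/54 + 1/165) = 12.0471.
With t* = 1.652, margin = 1.652 × 12.0471 = 19.9018.
x̄₁ − x̄₂ = 422.1 − 366.1 = 56.0000; interval 56.0000 ± 19.9018 = (36.10, 75.90).

(36.10, 75.90)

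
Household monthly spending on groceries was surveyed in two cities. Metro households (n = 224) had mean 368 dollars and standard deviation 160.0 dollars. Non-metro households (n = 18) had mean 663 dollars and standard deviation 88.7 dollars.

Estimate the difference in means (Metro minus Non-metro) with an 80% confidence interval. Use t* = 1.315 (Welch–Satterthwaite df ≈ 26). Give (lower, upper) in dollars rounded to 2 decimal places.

Per-group SEs: s₁/√n₁ = 160.0/√224 = 10.6904, s₂/√n₂ = 88.7/√18 = 20.9068.
Unpooled SE of the difference: √(114.28465216 + 437.09428624) = 23.4815.
Margin of error = t* · SE = 1.315 × 23.4815 = 30.8782.
x̄₁ − x̄₂ = 368 − 663 = -295.0000.
CI: -295.0000 ± 30.8782 = (-325.88, -264.12).

(-325.88, -264.12)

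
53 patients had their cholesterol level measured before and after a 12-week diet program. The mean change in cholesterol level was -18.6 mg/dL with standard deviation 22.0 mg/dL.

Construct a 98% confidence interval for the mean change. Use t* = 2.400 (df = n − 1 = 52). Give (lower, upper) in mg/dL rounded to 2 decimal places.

This is a matched-pairs design, so SE = s_d/√n = 22.0/√53 = 3.0219.
Margin = 2.400 × 3.0219 = 7.2526; the interval is -18.6 ± 7.2526 = (-25.85, -11.35).

(-25.85, -11.35)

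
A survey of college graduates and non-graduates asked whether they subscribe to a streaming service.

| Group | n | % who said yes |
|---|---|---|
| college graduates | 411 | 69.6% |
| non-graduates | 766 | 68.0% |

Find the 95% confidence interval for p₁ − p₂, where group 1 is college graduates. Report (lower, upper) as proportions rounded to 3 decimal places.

(-0.039, 0.071)

Each SE is √(p̂(1−p̂)/n): √(0.6960·0.3040/411) = 0.02269 and √(0.6800·0.3200/766) = 0.01685.
SE(p̂₁ − p̂₂) = √(SE₁² + SE₂²) = √(0.0005148361 + 0.0002839225) = 0.02826, since the two samples are independent.
At 95% confidence z* = 1.960; margin = 1.960 × 0.02826 = 0.05539.
The difference is 0.6960 − 0.6800 = 0.0160, so the interval is 0.0160 ± 0.05539 = (-0.039, 0.071).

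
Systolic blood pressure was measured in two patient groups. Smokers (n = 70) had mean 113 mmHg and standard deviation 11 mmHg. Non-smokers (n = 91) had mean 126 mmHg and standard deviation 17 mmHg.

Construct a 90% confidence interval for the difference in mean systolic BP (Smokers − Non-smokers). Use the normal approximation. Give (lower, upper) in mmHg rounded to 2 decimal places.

Standard errors of each mean: 11/√70 = 1.3148 and 17/√91 = 1.7821.
SE(x̄₁ − x̄₂) = √(1.3148² + 1.7821²) = 2.2146 for independent samples with unequal variances.
With z* = 1.645, the margin is 1.645 × 2.2146 = 3.6430.
x̄₁ − x̄₂ = 113 − 126 = -13.0000; the interval is -13.0000 ± 3.6430 = (-16.64, -9.36).

(-16.64, -9.36)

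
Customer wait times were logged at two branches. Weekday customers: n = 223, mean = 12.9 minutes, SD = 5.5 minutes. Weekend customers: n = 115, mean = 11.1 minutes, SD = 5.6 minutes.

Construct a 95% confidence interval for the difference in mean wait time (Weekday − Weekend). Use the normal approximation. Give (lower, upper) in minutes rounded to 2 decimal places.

(0.55, 3.05)

Standard errors of each mean: 5.5/√223 = 0.3683 and 5.6/√115 = 0.5222.
SE(x̄₁ − x̄₂) = √(0.3683² + 0.5222²) = 0.6390 for independent samples with unequal variances.
With z* = 1.960, the margin is 1.960 × 0.6390 = 1.2524.
x̄₁ − x̄₂ = 12.9 − 11.1 = 1.8000; the interval is 1.8000 ± 1.2524 = (0.55, 3.05).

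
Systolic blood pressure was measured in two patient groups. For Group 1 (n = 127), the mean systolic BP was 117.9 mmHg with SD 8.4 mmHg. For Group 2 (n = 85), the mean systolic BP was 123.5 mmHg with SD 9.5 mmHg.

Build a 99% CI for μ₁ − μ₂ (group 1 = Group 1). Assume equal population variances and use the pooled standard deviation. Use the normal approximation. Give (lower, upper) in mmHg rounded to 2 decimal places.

(-8.80, -2.40)

Pooled variance s_p² = [126·8.4² + 84·9.5²] / (127+85−2) = 78.4360, so s_p = 8.8564.
SE_diff = s_p·√(1/n₁ + 1/n₂) = 8.8564·√(1/127 + 1/85) = 1.2411.
z* = 2.576; margin = 2.576 × 1.2411 = 3.1971.
Difference = 117.9 − 123.5 = -5.6000.
-5.6000 ± 3.1971 → (-8.80, -2.40).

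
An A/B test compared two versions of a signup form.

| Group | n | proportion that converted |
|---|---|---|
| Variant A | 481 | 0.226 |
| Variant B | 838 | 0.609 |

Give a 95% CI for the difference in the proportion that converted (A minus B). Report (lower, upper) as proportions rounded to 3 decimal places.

(-0.433, -0.333)

SE₁ = √(p̂₁(1−p̂₁)/n₁) = √(0.2260·0.7740/481) = 0.01907; SE₂ = √(0.6090·0.3910/838) = 0.01686.
Independent samples: SE of the difference = √(SE₁² + SE₂²) = √(0.0003636649 + 0.0002842596) = 0.02545.
z* for 95% confidence is 1.960, so the margin of error is 1.960 × 0.02545 = 0.04988.
Point estimate p̂₁ − p̂₂ = 0.2260 − 0.6090 = -0.3830.
-0.3830 ± 0.04988 → (-0.433, -0.333).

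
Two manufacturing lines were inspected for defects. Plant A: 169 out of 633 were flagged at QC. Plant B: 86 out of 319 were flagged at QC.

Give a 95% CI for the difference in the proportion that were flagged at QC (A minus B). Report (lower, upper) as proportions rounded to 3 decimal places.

(-0.062, 0.057)

Sample proportions: 169/633 = 0.2670, 86/319 = 0.2696.
Each SE is √(p̂(1−p̂)/n): √(0.2670·0.7330/633) = 0.01758 and √(0.2696·0.7304/319) = 0.02485.
SE(p̂₁ − p̂₂) = √(SE₁² + SE₂²) = √(0.0003090564 + 0.0006175225) = 0.03044, since the two samples are independent.
At 95% confidence z* = 1.960; margin = 1.960 × 0.03044 = 0.05966.
The difference is 0.2670 − 0.2696 = -0.0026, so the interval is -0.0026 ± 0.05966 = (-0.062, 0.057).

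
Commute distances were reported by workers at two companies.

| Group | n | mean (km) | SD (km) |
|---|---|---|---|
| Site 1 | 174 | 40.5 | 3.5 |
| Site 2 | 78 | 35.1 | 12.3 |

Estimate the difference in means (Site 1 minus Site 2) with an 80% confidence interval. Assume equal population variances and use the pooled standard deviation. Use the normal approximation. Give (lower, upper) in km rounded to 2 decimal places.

(4.10, 6.70)

s_p = √[((n₁−1)s₁² + (n₂−1)s₂²)/(n₁+n₂−2)] = √[(173·3.5² + 77·12.3²)/250] = 7.4212.
SE = 7.4212·√(1/174 + 1/78) = 1.0112.
With z* = 1.282, margin = 1.282 × 1.0112 = 1.2964.
x̄₁ − x̄₂ = 40.5 − 35.1 = 5.4000; interval 5.4000 ± 1.2964 = (4.10, 6.70).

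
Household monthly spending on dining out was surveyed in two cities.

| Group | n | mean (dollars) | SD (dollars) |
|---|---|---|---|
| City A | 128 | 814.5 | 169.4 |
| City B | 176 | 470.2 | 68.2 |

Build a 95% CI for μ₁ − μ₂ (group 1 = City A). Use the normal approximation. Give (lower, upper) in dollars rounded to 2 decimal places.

Standard errors of each mean: 169.4/√128 = 14.9730 and 68.2/√176 = 5.1408.
SE(x̄₁ − x̄₂) = √(14.9730² + 5.1408²) = 15.8309 for independent samples with unequal variances.
With z* = 1.960, the margin is 1.960 × 15.8309 = 31.0286.
x̄₁ − x̄₂ = 814.5 − 470.2 = 344.3000; the interval is 344.3000 ± 31.0286 = (313.27, 375.33).

(313.27, 375.33)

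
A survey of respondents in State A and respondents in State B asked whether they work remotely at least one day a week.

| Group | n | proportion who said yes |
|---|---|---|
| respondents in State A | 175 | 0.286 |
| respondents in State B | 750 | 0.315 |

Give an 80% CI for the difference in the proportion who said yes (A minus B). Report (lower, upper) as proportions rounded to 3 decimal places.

(-0.078, 0.020)

The two standard errors are √(0.2860×0.7140/175) = 0.03416 and √(0.3150×0.6850/750) = 0.01696.
Because the samples are independent, SE_diff = √(0.03416² + 0.01696²) = 0.03814.
Using z* = 1.282 for 80%, ME = 1.282 × 0.03814 = 0.04890.
p̂₁ − p̂₂ = -0.0290; interval -0.0290 ± 0.04890 gives (-0.078, 0.020).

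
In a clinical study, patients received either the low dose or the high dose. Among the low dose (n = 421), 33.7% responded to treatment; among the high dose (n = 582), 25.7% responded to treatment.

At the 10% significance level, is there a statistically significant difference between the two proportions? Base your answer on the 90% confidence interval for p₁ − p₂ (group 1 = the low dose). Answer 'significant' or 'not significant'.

SE₁ = √(p̂₁(1−p̂₁)/n₁) = √(0.3370·0.6630/421) = 0.02304; SE₂ = √(0.2570·0.7430/582) = 0.01811.
Independent samples: SE of the difference = √(SE₁² + SE₂²) = √(0.0005308416 + 0.0003279721) = 0.02931.
z* for 90% confidence is 1.645, so the margin of error is 1.645 × 0.02931 = 0.04821.
Point estimate p̂₁ − p̂₂ = 0.3370 − 0.2570 = 0.0800.
0.0800 ± 0.04821 → (0.03179, 0.12821).
The interval (0.03179, 0.12821) does not contain 0, so the difference is significant.

significant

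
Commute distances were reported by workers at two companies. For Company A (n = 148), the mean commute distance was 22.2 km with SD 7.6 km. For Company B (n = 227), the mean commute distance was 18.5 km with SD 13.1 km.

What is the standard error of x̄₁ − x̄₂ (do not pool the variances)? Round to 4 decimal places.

1.0706

Per-group SEs: s₁/√n₁ = 7.6/√148 = 0.6247, s₂/√n₂ = 13.1/√227 = 0.8695.
Unpooled SE of the difference: √(0.39025009 + 0.75603025) = 1.0706.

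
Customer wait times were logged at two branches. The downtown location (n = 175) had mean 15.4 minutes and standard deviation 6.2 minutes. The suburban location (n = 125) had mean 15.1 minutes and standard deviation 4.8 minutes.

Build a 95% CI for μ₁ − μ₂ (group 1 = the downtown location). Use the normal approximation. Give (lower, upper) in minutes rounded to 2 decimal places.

Standard errors of each mean: 6.2/√175 = 0.4687 and 4.8/√125 = 0.4293.
SE(x̄₁ − x̄₂) = √(0.4687² + 0.4293²) = 0.6356 for independent samples with unequal variances.
With z* = 1.960, the margin is 1.960 × 0.6356 = 1.2458.
x̄₁ − x̄₂ = 15.4 − 15.1 = 0.3000; the interval is 0.3000 ± 1.2458 = (-0.95, 1.55).

(-0.95, 1.55)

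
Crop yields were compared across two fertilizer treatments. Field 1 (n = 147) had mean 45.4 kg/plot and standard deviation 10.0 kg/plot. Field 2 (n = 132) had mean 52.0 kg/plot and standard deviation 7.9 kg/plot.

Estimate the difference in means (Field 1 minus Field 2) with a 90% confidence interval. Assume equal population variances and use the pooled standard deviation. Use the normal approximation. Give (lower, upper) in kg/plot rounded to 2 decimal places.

s_p = √[((n₁−1)s₁² + (n₂−1)s₂²)/(n₁+n₂−2)] = √[(146·10.0² + 131·7.9²)/277] = 9.0677.
SE = 9.0677·√(1/147 + 1/132) = 1.0873.
With z* = 1.645, margin = 1.645 × 1.0873 = 1.7886.
x̄₁ − x̄₂ = 45.4 − 52.0 = -6.6000; interval -6.6000 ± 1.7886 = (-8.39, -4.81).

(-8.39, -4.81)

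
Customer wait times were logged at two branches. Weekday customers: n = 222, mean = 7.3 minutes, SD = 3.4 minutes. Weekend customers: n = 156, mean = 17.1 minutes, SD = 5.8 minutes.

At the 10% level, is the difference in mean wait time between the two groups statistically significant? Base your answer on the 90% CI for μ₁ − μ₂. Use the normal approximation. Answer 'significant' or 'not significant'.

Per-group SEs: s₁/√n₁ = 3.4/√222 = 0.2282, s₂/√n₂ = 5.8/√156 = 0.4644.
Unpooled SE of the difference: √(0.05207524 + 0.21566736) = 0.5174.
Margin of error = z* · SE = 1.645 × 0.5174 = 0.8511.
x̄₁ − x̄₂ = 7.3 − 17.1 = -9.8000.
CI: -9.8000 ± 0.8511 = (-10.6511, -8.9489).
The interval (-10.6511, -8.9489) does not contain 0, so the difference is significant.

significant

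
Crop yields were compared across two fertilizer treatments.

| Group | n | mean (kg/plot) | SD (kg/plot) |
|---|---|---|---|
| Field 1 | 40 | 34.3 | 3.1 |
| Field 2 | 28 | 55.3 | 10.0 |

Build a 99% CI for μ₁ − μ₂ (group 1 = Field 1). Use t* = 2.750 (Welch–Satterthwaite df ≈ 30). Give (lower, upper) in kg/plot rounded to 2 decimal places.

(-26.37, -15.63)

Standard errors of each mean: 3.1/√40 = 0.4902 and 10.0/√28 = 1.8898.
SE(x̄₁ − x̄₂) = √(0.4902² + 1.8898²) = 1.9523 for independent samples with unequal variances.
With t* = 2.750, the margin is 2.750 × 1.9523 = 5.3688.
x̄₁ − x̄₂ = 34.3 − 55.3 = -21.0000; the interval is -21.0000 ± 5.3688 = (-26.37, -15.63).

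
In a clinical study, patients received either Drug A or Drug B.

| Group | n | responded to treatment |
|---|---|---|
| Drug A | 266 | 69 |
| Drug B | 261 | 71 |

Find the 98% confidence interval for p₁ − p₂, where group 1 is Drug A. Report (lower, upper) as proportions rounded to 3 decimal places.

Sample proportions: 69/266 = 0.2594, 71/261 = 0.2720.
Each SE is √(p̂(1−p̂)/n): √(0.2594·0.7406/266) = 0.02687 and √(0.2720·0.7280/261) = 0.02754.
SE(p̂₁ − p̂₂) = √(SE₁² + SE₂²) = √(0.0007219969 + 0.0007584516) = 0.03848, since the two samples are independent.
At 98% confidence z* = 2.326; margin = 2.326 × 0.03848 = 0.08950.
The difference is 0.2594 − 0.2720 = -0.0126, so the interval is -0.0126 ± 0.08950 = (-0.102, 0.077).

(-0.102, 0.077)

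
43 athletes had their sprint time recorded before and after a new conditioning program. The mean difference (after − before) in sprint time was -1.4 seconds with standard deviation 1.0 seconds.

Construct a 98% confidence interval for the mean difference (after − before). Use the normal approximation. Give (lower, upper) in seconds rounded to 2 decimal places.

Paired design: SE = s_d/√n = 1.0/√43 = 0.1525.
z* = 2.326; margin of error = 2.326 × 0.1525 = 0.3547.
-1.4 ± 0.3547 → (-1.75, -1.05).

(-1.75, -1.05)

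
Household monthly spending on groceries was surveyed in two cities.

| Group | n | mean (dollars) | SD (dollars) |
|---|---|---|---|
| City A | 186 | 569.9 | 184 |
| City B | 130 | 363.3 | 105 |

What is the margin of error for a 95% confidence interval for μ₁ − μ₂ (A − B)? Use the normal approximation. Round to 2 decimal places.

32.02

Per-group SEs: s₁/√n₁ = 184/√186 = 13.4915, s₂/√n₂ = 105/√130 = 9.2091.
Unpooled SE of the difference: √(182.02057225 + 84.80752281) = 16.3349.
Margin of error = z* · SE = 1.960 × 16.3349 = 32.0164.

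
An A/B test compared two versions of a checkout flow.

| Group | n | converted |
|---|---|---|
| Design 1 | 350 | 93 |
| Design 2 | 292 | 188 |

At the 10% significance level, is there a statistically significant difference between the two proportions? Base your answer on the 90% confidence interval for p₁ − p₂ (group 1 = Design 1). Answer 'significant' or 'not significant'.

First, p̂₁ = 93/350 = 0.2657; p̂₂ = 188/292 = 0.6438.
The two standard errors are √(0.2657×0.7343/350) = 0.02361 and √(0.6438×0.3562/292) = 0.02802.
Because the samples are independent, SE_diff = √(0.02361² + 0.02802²) = 0.03664.
Using z* = 1.645 for 90%, ME = 1.645 × 0.03664 = 0.06027.
p̂₁ − p̂₂ = -0.3781; interval -0.3781 ± 0.06027 gives (-0.43837, -0.31783).
The interval (-0.43837, -0.31783) does not contain 0, so the difference is significant.

significant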